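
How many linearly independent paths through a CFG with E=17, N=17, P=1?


Formula: V(G) = E - N + 2P
V(G) = 17 - 17 + 2*1
V(G) = 0 + 2
V(G) = 2

2


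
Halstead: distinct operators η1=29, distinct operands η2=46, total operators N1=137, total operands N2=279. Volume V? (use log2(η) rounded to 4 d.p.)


Formula: V = N * log2(η), where N = N1 + N2 and η = η1 + η2
η = 29 + 46 = 75
N = 137 + 279 = 416
log2(75) ≈ 6.2288
V = 416 * 6.2288 = 2591.18

2591.18


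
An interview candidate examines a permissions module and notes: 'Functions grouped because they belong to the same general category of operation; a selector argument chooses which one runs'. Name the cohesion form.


Reasoning: Grouped by category of activity, not by data or sequence
Type: Logical cohesion

Logical cohesion


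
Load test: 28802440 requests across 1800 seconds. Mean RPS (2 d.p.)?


Formula: throughput = requests / seconds
throughput = 28802440 / 1800
throughput = 16001.36 requests/second

16001.36 requests/second


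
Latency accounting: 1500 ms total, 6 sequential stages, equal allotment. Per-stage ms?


Formula: per_stage = total_budget / stages
per_stage = 1500 / 6
per_stage = 250.0 ms

250.0 ms


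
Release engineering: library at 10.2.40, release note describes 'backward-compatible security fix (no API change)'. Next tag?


Current: 10.2.40
Change category: 'backward-compatible security fix (no API change)' → patch bump
SemVer rule: patch bump → increment PATCH (MAJOR and MINOR unchanged)
New: 10.2.41

10.2.41


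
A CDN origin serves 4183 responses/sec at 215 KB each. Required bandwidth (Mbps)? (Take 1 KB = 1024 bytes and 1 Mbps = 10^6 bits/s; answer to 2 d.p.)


Formula: Mbps = payload_bytes * RPS * 8 / 1e6
Payload per request = 215 KB = 215 * 1024 = 220160 bytes
Total bytes/sec = 220160 * 4183 = 920929280
Total bits/sec = 920929280 * 8 = 7367434240
Mbps = 7367434240 / 1e6 = 7367.43

7367.43 Mbps


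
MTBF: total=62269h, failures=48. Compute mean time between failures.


Formula: MTBF = Total operating time / Number of failures
MTBF = 62269 / 48
MTBF = 1297.27 hours

1297.27 hours


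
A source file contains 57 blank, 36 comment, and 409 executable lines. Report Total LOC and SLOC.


Total LOC = blank + comment + code
Total LOC = 57 + 36 + 409 = 502
SLOC (source only) = code = 409

Total LOC: 502, SLOC: 409


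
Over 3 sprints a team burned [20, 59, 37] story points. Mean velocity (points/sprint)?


Formula: Avg velocity = Total points / Number of sprints
Points: [20, 59, 37]
Sum = 20 + 59 + 37 = 116
Avg velocity = 116 / 3 = 38.67 points/sprint

38.67 points/sprint


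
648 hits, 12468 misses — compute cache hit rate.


Formula: hit rate = hits / (hits + misses) * 100
hit rate = 648 / (648 + 12468) * 100
hit rate = 648 / 13116 * 100
hit rate = 4.94%

4.94%


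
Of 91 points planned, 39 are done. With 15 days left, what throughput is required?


Formula: Required rate = Remaining points / Days left
Remaining = 91 - 39 = 52 points
Required rate = 52 / 15 = 3.47 points/day

3.47 points/day


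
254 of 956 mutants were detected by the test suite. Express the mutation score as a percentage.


Mutation score = killed / total * 100
Mutation score = 254 / 956 * 100
Mutation score = 26.57%

26.57%


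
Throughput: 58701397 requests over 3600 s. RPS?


Formula: throughput = requests / seconds
throughput = 58701397 / 3600
throughput = 16305.94 requests/second

16305.94 requests/second


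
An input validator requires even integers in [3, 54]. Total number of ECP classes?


Constraint: even integers in [3, 54]
Class 1: x < 3 — out-of-range invalid
Class 2: x in [3,54] but odd — wrong type invalid
Class 3: x in [3,54] and even — valid
Class 4: x > 54 — out-of-range invalid
Total equivalence classes: 4

4 equivalence classes


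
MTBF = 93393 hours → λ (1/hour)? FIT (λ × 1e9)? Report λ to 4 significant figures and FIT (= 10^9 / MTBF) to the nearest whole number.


Formula: λ = 1 / MTBF; FIT = λ × 1e9 = 1e9 / MTBF
λ = 1 / 93393 ≈ 1.071e-05 failures/hour
FIT = 1e9 / 93393 ≈ 10707 failures per 1e9 hours (nearest whole number)

λ = 1.071e-05 /h, FIT = 10707


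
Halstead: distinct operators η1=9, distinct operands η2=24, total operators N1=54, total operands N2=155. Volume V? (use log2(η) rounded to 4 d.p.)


Formula: V = N * log2(η), where N = N1 + N2 and η = η1 + η2
η = 9 + 24 = 33
N = 54 + 155 = 209
log2(33) ≈ 5.0444
V = 209 * 5.0444 = 1054.28

1054.28


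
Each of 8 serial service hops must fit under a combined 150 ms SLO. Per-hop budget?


Formula: per_stage = total_budget / stages
per_stage = 150 / 8
per_stage = 18.75 ms

18.75 ms


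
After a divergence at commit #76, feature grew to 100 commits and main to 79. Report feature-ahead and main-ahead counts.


Common ancestor: commit #76
feature commits after divergence: 100 - 76 = 24
main commits after divergence: 79 - 76 = 3
feature is 24 commits ahead of main
main is 3 commits ahead of feature

feature ahead: 24, main ahead: 3


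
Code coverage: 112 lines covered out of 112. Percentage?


Coverage = covered / total * 100
Coverage = 112 / 112 * 100
Coverage = 100.0%

100.0%


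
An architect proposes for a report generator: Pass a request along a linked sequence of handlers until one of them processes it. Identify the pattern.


This matches the Chain of Responsibility pattern

Chain of Responsibility


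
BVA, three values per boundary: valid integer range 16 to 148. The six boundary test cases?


Range: [16, 148]
Boundaries: just below min, min, min+1, max-1, max, just above max
Values: [15, 16, 17, 147, 148, 149]

[15, 16, 17, 147, 148, 149]


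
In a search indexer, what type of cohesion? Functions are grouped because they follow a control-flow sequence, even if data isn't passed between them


Reasoning: Grouped by order of execution within a routine, not by data flow
Type: Procedural cohesion

Procedural cohesion


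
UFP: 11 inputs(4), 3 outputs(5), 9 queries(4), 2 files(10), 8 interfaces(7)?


UFP = EI*4 + EO*5 + EQ*4 + ILF*10 + EIF*7
UFP = 11*4 + 3*5 + 9*4 + 2*10 + 8*7
UFP = 44 + 15 + 36 + 20 + 56
UFP = 171

171


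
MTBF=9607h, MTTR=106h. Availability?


Availability = MTBF / (MTBF + MTTR)
Availability = 9607 / (9607 + 106)
Availability = 9607 / 9713
Availability = 98.9087%

98.9087%


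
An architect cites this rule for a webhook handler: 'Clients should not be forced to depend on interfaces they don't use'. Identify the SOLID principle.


This describes the Interface Segregation Principle (ISP)

Interface Segregation Principle (ISP)


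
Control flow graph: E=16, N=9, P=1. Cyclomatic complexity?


Formula: V(G) = E - N + 2P
V(G) = 16 - 9 + 2*1
V(G) = 7 + 2
V(G) = 9

9


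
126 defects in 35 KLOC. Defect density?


Defect density = defects / KLOC
Defect density = 126 / 35
Defect density = 3.6 defects/KLOC

3.6 defects/KLOC


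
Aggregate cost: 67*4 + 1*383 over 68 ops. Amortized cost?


Formula: Amortized cost = Total cost / Operations
Total cost = (67 * 4) + (1 * 383)
Total cost = 268 + 383 = 651
Amortized = 651 / 68 = 9.5735

9.5735


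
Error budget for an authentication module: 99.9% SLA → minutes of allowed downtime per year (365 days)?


Formula: allowed downtime = period * (100 - SLA) / 100
Period (year (365 days)) = 525600 minutes
Unavailability fraction = (100 - 99.9) / 100
Allowed downtime = 525600 * (100 - 99.9) / 100
Allowed downtime = 525.6 minutes

525.6 minutes


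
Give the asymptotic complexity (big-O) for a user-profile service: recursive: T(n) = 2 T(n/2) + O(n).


Reasoning: master theorem case 2 (merge-sort recurrence)
Complexity: O(n log n)

O(n log n)


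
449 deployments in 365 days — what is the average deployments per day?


Formula: deployments per day = releases / days
= 449 / 365
= 1.23 deploys/day
(equivalently, 8.61 deploys/week)

1.23 deploys/day


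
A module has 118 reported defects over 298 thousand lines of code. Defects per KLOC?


Defect density = defects / KLOC
Defect density = 118 / 298
Defect density = 0.396 defects/KLOC

0.396 defects/KLOC


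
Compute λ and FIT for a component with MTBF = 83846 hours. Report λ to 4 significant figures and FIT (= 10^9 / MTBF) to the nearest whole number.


Formula: λ = 1 / MTBF; FIT = λ × 1e9 = 1e9 / MTBF
λ = 1 / 83846 ≈ 1.193e-05 failures/hour
FIT = 1e9 / 83846 ≈ 11927 failures per 1e9 hours (nearest whole number)

λ = 1.193e-05 /h, FIT = 11927


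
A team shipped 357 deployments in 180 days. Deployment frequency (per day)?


Formula: deployments per day = releases / days
= 357 / 180
= 1.983 deploys/day
(equivalently, 13.88 deploys/week)

1.983 deploys/day


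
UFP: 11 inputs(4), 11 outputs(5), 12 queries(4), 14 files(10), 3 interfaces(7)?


UFP = EI*4 + EO*5 + EQ*4 + ILF*10 + EIF*7
UFP = 11*4 + 11*5 + 12*4 + 14*10 + 3*7
UFP = 44 + 55 + 48 + 140 + 21
UFP = 308

308


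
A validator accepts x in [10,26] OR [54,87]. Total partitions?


Valid ranges: [10,26] and [54,87]
Class 1: x < 10 — invalid
Class 2: 10 ≤ x ≤ 26 — valid
Class 3: 26 < x < 54 — invalid (gap between ranges)
Class 4: 54 ≤ x ≤ 87 — valid
Class 5: x > 87 — invalid
Total equivalence classes: 5

5 equivalence classes


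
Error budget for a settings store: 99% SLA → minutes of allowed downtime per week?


Formula: allowed downtime = period * (100 - SLA) / 100
Period (week) = 10080 minutes
Unavailability fraction = (100 - 99.0) / 100
Allowed downtime = 10080 * (100 - 99.0) / 100
Allowed downtime = 100.8 minutes

100.8 minutes


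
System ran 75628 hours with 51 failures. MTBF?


Formula: MTBF = Total operating time / Number of failures
MTBF = 75628 / 51
MTBF = 1482.9 hours

1482.9 hours


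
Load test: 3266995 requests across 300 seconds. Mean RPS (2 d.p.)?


Formula: throughput = requests / seconds
throughput = 3266995 / 300
throughput = 10889.98 requests/second

10889.98 requests/second


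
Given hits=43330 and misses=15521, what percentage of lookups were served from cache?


Formula: hit rate = hits / (hits + misses) * 100
hit rate = 43330 / (43330 + 15521) * 100
hit rate = 43330 / 58851 * 100
hit rate = 73.63%

73.63%


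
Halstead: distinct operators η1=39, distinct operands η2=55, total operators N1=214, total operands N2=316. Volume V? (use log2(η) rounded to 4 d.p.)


Formula: V = N * log2(η), where N = N1 + N2 and η = η1 + η2
η = 39 + 55 = 94
N = 214 + 316 = 530
log2(94) ≈ 6.5546
V = 530 * 6.5546 = 3473.94

3473.94


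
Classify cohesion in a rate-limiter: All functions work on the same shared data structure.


Reasoning: Functions share data
Type: Communicational cohesion

Communicational cohesion


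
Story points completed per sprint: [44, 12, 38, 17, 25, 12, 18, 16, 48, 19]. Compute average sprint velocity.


Formula: Avg velocity = Total points / Number of sprints
Points: [44, 12, 38, 17, 25, 12, 18, 16, 48, 19]
Sum = 44 + 12 + 38 + 17 + 25 + 12 + 18 + 16 + 48 + 19 = 249
Avg velocity = 249 / 10 = 24.9 points/sprint

24.9 points/sprint


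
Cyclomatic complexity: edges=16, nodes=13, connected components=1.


Formula: V(G) = E - N + 2P
V(G) = 16 - 13 + 2*1
V(G) = 3 + 2
V(G) = 5

5


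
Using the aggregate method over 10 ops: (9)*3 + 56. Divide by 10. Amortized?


Formula: Amortized cost = Total cost / Operations
Total cost = (9 * 3) + (1 * 56)
Total cost = 27 + 56 = 83
Amortized = 83 / 10 = 8.3

8.3


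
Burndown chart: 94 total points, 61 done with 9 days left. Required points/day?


Formula: Required rate = Remaining points / Days left
Remaining = 94 - 61 = 33 points
Required rate = 33 / 9 = 3.67 points/day

3.67 points/day


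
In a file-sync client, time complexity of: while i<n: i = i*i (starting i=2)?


Reasoning: squaring drives double-exponential growth; iterations ~ log log n
Complexity: O(log log n)

O(log log n)


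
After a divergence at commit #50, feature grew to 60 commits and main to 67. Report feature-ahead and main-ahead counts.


Common ancestor: commit #50
feature commits after divergence: 60 - 50 = 10
main commits after divergence: 67 - 50 = 17
feature is 10 commits ahead of main
main is 17 commits ahead of feature

feature ahead: 10, main ahead: 17


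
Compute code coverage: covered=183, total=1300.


Coverage = covered / total * 100
Coverage = 183 / 1300 * 100
Coverage = 14.08%

14.08%


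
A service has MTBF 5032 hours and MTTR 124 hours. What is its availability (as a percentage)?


Availability = MTBF / (MTBF + MTTR)
Availability = 5032 / (5032 + 124)
Availability = 5032 / 5156
Availability = 97.595%

97.595%


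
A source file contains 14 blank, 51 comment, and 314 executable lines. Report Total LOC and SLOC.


Total LOC = blank + comment + code
Total LOC = 14 + 51 + 314 = 379
SLOC (source only) = code = 314

Total LOC: 379, SLOC: 314


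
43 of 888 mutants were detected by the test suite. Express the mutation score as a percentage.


Mutation score = killed / total * 100
Mutation score = 43 / 888 * 100
Mutation score = 4.84%

4.84%


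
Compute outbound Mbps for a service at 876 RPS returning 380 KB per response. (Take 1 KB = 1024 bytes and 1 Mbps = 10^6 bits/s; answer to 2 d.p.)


Formula: Mbps = payload_bytes * RPS * 8 / 1e6
Payload per request = 380 KB = 380 * 1024 = 389120 bytes
Total bytes/sec = 389120 * 876 = 340869120
Total bits/sec = 340869120 * 8 = 2726952960
Mbps = 2726952960 / 1e6 = 2726.95

2726.95 Mbps


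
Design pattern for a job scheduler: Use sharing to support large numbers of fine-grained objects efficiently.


This matches the Flyweight pattern

Flyweight


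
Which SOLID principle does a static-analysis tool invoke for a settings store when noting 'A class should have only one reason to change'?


This describes the Single Responsibility Principle (SRP)

Single Responsibility Principle (SRP)


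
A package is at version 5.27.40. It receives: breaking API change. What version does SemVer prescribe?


Current: 5.27.40
Change category: 'breaking API change' → major bump
SemVer rule: major bump → increment MAJOR, reset MINOR and PATCH to 0
New: 6.0.0

6.0.0


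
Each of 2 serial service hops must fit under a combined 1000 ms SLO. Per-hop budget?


Formula: per_stage = total_budget / stages
per_stage = 1000 / 2
per_stage = 500.0 ms

500.0 ms


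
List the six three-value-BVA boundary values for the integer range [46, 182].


Range: [46, 182]
Boundaries: just below min, min, min+1, max-1, max, just above max
Values: [45, 46, 47, 181, 182, 183]

[45, 46, 47, 181, 182, 183]


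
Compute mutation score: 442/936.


Mutation score = killed / total * 100
Mutation score = 442 / 936 * 100
Mutation score = 47.22%

47.22%


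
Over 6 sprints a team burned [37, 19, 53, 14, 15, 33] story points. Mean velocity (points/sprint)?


Formula: Avg velocity = Total points / Number of sprints
Points: [37, 19, 53, 14, 15, 33]
Sum = 37 + 19 + 53 + 14 + 15 + 33 = 171
Avg velocity = 171 / 6 = 28.5 points/sprint

28.5 points/sprint


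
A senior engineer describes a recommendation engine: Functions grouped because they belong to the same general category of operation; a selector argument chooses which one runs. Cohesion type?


Reasoning: Grouped by category of activity, not by data or sequence
Type: Logical cohesion

Logical cohesion


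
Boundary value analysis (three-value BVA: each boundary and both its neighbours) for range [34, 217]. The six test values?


Range: [34, 217]
Boundaries: just below min, min, min+1, max-1, max, just above max
Values: [33, 34, 35, 216, 217, 218]

[33, 34, 35, 216, 217, 218]


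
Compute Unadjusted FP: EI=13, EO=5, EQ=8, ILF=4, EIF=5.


UFP = EI*4 + EO*5 + EQ*4 + ILF*10 + EIF*7
UFP = 13*4 + 5*5 + 8*4 + 4*10 + 5*7
UFP = 52 + 25 + 32 + 40 + 35
UFP = 184

184


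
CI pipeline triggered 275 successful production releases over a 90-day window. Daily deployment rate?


Formula: deployments per day = releases / days
= 275 / 90
= 3.056 deploys/day
(equivalently, 21.39 deploys/week)

3.056 deploys/day


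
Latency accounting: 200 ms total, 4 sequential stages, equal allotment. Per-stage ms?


Formula: per_stage = total_budget / stages
per_stage = 200 / 4
per_stage = 50.0 ms

50.0 ms


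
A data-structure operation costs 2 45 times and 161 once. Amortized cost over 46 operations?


Formula: Amortized cost = Total cost / Operations
Total cost = (45 * 2) + (1 * 161)
Total cost = 90 + 161 = 251
Amortized = 251 / 46 = 5.4565

5.4565


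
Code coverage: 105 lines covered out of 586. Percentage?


Coverage = covered / total * 100
Coverage = 105 / 586 * 100
Coverage = 17.92%

17.92%


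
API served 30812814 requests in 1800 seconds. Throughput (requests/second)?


Formula: throughput = requests / seconds
throughput = 30812814 / 1800
throughput = 17118.23 requests/second

17118.23 requests/second


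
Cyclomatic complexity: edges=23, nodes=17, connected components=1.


Formula: V(G) = E - N + 2P
V(G) = 23 - 17 + 2*1
V(G) = 6 + 2
V(G) = 8

8


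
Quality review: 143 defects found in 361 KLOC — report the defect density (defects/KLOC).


Defect density = defects / KLOC
Defect density = 143 / 361
Defect density = 0.396 defects/KLOC

0.396 defects/KLOC


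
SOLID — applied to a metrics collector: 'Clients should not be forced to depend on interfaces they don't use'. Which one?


This describes the Interface Segregation Principle (ISP)

Interface Segregation Principle (ISP)


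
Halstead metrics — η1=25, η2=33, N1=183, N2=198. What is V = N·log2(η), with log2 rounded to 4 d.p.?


Formula: V = N * log2(η), where N = N1 + N2 and η = η1 + η2
η = 25 + 33 = 58
N = 183 + 198 = 381
log2(58) ≈ 5.8580
V = 381 * 5.8580 = 2231.90

2231.90


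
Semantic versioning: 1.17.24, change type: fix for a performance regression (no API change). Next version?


Current: 1.17.24
Change category: 'fix for a performance regression (no API change)' → patch bump
SemVer rule: patch bump → increment PATCH (MAJOR and MINOR unchanged)
New: 1.17.25

1.17.25


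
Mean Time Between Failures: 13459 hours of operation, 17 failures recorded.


Formula: MTBF = Total operating time / Number of failures
MTBF = 13459 / 17
MTBF = 791.71 hours

791.71 hours


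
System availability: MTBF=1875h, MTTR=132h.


Availability = MTBF / (MTBF + MTTR)
Availability = 1875 / (1875 + 132)
Availability = 1875 / 2007
Availability = 93.423%

93.423%


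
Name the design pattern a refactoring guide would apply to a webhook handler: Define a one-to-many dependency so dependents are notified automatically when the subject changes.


This matches the Observer pattern

Observer


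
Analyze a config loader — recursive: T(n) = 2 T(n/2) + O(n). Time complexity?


Reasoning: master theorem case 2 (merge-sort recurrence)
Complexity: O(n log n)

O(n log n)


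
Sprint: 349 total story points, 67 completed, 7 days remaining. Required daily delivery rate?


Formula: Required rate = Remaining points / Days left
Remaining = 349 - 67 = 282 points
Required rate = 282 / 7 = 40.29 points/day

40.29 points/day


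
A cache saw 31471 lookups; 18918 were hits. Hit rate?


Formula: hit rate = hits / (hits + misses) * 100
hit rate = 18918 / (18918 + 12553) * 100
hit rate = 18918 / 31471 * 100
hit rate = 60.11%

60.11%


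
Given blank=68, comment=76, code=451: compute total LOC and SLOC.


Total LOC = blank + comment + code
Total LOC = 68 + 76 + 451 = 595
SLOC (source only) = code = 451

Total LOC: 595, SLOC: 451


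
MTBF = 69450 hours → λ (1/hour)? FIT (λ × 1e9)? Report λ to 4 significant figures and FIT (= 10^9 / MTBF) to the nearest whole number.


Formula: λ = 1 / MTBF; FIT = λ × 1e9 = 1e9 / MTBF
λ = 1 / 69450 ≈ 1.440e-05 failures/hour
FIT = 1e9 / 69450 ≈ 14399 failures per 1e9 hours (nearest whole number)

λ = 1.440e-05 /h, FIT = 14399


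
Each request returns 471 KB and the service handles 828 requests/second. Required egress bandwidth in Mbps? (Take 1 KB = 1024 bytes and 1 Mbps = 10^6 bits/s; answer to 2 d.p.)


Formula: Mbps = payload_bytes * RPS * 8 / 1e6
Payload per request = 471 KB = 471 * 1024 = 482304 bytes
Total bytes/sec = 482304 * 828 = 399347712
Total bits/sec = 399347712 * 8 = 3194781696
Mbps = 3194781696 / 1e6 = 3194.78

3194.78 Mbps


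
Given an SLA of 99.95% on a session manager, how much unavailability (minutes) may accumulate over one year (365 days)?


Formula: allowed downtime = period * (100 - SLA) / 100
Period (year (365 days)) = 525600 minutes
Unavailability fraction = (100 - 99.95) / 100
Allowed downtime = 525600 * (100 - 99.95) / 100
Allowed downtime = 262.8 minutes

262.8 minutes


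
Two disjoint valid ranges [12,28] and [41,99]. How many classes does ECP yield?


Valid ranges: [12,28] and [41,99]
Class 1: x < 12 — invalid
Class 2: 12 ≤ x ≤ 28 — valid
Class 3: 28 < x < 41 — invalid (gap between ranges)
Class 4: 41 ≤ x ≤ 99 — valid
Class 5: x > 99 — invalid
Total equivalence classes: 5

5 equivalence classes


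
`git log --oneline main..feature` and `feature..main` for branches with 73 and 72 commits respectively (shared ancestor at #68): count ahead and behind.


Common ancestor: commit #68
feature commits after divergence: 73 - 68 = 5
main commits after divergence: 72 - 68 = 4
feature is 5 commits ahead of main
main is 4 commits ahead of feature

feature ahead: 5, main ahead: 4


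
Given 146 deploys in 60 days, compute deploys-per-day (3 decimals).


Formula: deployments per day = releases / days
= 146 / 60
= 2.433 deploys/day
(equivalently, 17.03 deploys/week)

2.433 deploys/day


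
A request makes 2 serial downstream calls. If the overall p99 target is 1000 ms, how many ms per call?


Formula: per_stage = total_budget / stages
per_stage = 1000 / 2
per_stage = 500.0 ms

500.0 ms


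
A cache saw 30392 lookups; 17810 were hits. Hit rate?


Formula: hit rate = hits / (hits + misses) * 100
hit rate = 17810 / (17810 + 12582) * 100
hit rate = 17810 / 30392 * 100
hit rate = 58.6%

58.6%


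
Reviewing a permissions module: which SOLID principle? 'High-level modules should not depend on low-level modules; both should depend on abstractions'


This describes the Dependency Inversion Principle (DIP)

Dependency Inversion Principle (DIP)


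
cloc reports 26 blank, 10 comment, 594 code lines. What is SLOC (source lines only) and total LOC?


Total LOC = blank + comment + code
Total LOC = 26 + 10 + 594 = 630
SLOC (source only) = code = 594

Total LOC: 630, SLOC: 594


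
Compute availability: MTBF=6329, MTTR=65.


Availability = MTBF / (MTBF + MTTR)
Availability = 6329 / (6329 + 65)
Availability = 6329 / 6394
Availability = 98.9834%

98.9834%


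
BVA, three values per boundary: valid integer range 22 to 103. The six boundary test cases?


Range: [22, 103]
Boundaries: just below min, min, min+1, max-1, max, just above max
Values: [21, 22, 23, 102, 103, 104]

[21, 22, 23, 102, 103, 104]


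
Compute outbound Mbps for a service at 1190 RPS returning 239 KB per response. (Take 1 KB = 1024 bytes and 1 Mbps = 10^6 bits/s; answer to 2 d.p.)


Formula: Mbps = payload_bytes * RPS * 8 / 1e6
Payload per request = 239 KB = 239 * 1024 = 244736 bytes
Total bytes/sec = 244736 * 1190 = 291235840
Total bits/sec = 291235840 * 8 = 2329886720
Mbps = 2329886720 / 1e6 = 2329.89

2329.89 Mbps


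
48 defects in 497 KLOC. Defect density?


Defect density = defects / KLOC
Defect density = 48 / 497
Defect density = 0.097 defects/KLOC

0.097 defects/KLOC


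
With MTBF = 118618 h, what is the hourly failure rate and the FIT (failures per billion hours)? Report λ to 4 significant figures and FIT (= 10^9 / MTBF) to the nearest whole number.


Formula: λ = 1 / MTBF; FIT = λ × 1e9 = 1e9 / MTBF
λ = 1 / 118618 ≈ 8.430e-06 failures/hour
FIT = 1e9 / 118618 ≈ 8430 failures per 1e9 hours (nearest whole number)

λ = 8.430e-06 /h, FIT = 8430


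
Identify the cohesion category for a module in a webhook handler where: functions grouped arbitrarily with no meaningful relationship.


Reasoning: Worst: random grouping
Type: Coincidental cohesion

Coincidental cohesion


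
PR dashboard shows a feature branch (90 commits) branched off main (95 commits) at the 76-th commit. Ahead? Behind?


Common ancestor: commit #76
feature commits after divergence: 90 - 76 = 14
main commits after divergence: 95 - 76 = 19
feature is 14 commits ahead of main
main is 19 commits ahead of feature

feature ahead: 14, main ahead: 19


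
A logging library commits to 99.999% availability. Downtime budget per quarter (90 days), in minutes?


Formula: allowed downtime = period * (100 - SLA) / 100
Period (quarter (90 days)) = 129600 minutes
Unavailability fraction = (100 - 99.999) / 100
Allowed downtime = 129600 * (100 - 99.999) / 100
Allowed downtime = 1.296 minutes

1.296 minutes


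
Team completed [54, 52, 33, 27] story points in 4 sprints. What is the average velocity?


Formula: Avg velocity = Total points / Number of sprints
Points: [54, 52, 33, 27]
Sum = 54 + 52 + 33 + 27 = 166
Avg velocity = 166 / 4 = 41.5 points/sprint

41.5 points/sprint


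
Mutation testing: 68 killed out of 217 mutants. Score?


Mutation score = killed / total * 100
Mutation score = 68 / 217 * 100
Mutation score = 31.34%

31.34%


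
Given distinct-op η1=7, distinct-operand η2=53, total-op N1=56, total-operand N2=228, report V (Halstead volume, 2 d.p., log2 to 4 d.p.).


Formula: V = N * log2(η), where N = N1 + N2 and η = η1 + η2
η = 7 + 53 = 60
N = 56 + 228 = 284
log2(60) ≈ 5.9069
V = 284 * 5.9069 = 1677.56

1677.56


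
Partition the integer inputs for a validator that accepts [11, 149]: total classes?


Valid range: [11, 149]
Class 1: x < 11 — invalid
Class 2: 11 ≤ x ≤ 149 — valid
Class 3: x > 149 — invalid
Total equivalence classes: 3

3 equivalence classes


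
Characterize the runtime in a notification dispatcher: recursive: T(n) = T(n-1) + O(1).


Reasoning: linear recursion with constant work per frame
Complexity: O(n)

O(n)


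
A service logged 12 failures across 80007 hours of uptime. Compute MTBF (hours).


Formula: MTBF = Total operating time / Number of failures
MTBF = 80007 / 12
MTBF = 6667.25 hours

6667.25 hours


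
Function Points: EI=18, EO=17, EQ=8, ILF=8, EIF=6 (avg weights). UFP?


UFP = EI*4 + EO*5 + EQ*4 + ILF*10 + EIF*7
UFP = 18*4 + 17*5 + 8*4 + 8*10 + 6*7
UFP = 72 + 85 + 32 + 80 + 42
UFP = 311

311


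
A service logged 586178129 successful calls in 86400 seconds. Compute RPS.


Formula: throughput = requests / seconds
throughput = 586178129 / 86400
throughput = 6784.47 requests/second

6784.47 requests/second


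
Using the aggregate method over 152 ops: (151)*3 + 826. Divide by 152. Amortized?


Formula: Amortized cost = Total cost / Operations
Total cost = (151 * 3) + (1 * 826)
Total cost = 453 + 826 = 1279
Amortized = 1279 / 152 = 8.4145

8.4145


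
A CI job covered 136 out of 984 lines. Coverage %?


Coverage = covered / total * 100
Coverage = 136 / 984 * 100
Coverage = 13.82%

13.82%


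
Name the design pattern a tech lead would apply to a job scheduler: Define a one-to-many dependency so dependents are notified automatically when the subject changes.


This matches the Observer pattern

Observer


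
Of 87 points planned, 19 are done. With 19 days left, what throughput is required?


Formula: Required rate = Remaining points / Days left
Remaining = 87 - 19 = 68 points
Required rate = 68 / 19 = 3.58 points/day

3.58 points/day


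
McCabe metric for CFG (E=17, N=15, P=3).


Formula: V(G) = E - N + 2P
V(G) = 17 - 15 + 2*3
V(G) = 2 + 6
V(G) = 8

8


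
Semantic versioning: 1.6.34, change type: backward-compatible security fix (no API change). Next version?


Current: 1.6.34
Change category: 'backward-compatible security fix (no API change)' → patch bump
SemVer rule: patch bump → increment PATCH (MAJOR and MINOR unchanged)
New: 1.6.35

1.6.35


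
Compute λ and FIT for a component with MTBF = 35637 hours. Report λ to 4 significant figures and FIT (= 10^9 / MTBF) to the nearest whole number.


Formula: λ = 1 / MTBF; FIT = λ × 1e9 = 1e9 / MTBF
λ = 1 / 35637 ≈ 2.806e-05 failures/hour
FIT = 1e9 / 35637 ≈ 28061 failures per 1e9 hours (nearest whole number)

λ = 2.806e-05 /h, FIT = 28061


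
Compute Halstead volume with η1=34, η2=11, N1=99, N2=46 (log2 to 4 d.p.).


Formula: V = N * log2(η), where N = N1 + N2 and η = η1 + η2
η = 34 + 11 = 45
N = 99 + 46 = 145
log2(45) ≈ 5.4919
V = 145 * 5.4919 = 796.33

796.33


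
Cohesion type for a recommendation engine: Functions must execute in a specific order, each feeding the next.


Reasoning: Output of one is input to next
Type: Sequential cohesion

Sequential cohesion


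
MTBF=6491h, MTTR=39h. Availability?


Availability = MTBF / (MTBF + MTTR)
Availability = 6491 / (6491 + 39)
Availability = 6491 / 6530
Availability = 99.4028%

99.4028%


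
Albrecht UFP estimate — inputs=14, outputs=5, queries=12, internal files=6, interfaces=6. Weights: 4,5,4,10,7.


UFP = EI*4 + EO*5 + EQ*4 + ILF*10 + EIF*7
UFP = 14*4 + 5*5 + 12*4 + 6*10 + 6*7
UFP = 56 + 25 + 48 + 60 + 42
UFP = 231

231


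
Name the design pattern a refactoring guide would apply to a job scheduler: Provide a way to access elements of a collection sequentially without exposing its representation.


This matches the Iterator pattern

Iterator


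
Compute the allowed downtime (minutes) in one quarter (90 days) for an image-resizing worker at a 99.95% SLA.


Formula: allowed downtime = period * (100 - SLA) / 100
Period (quarter (90 days)) = 129600 minutes
Unavailability fraction = (100 - 99.95) / 100
Allowed downtime = 129600 * (100 - 99.95) / 100
Allowed downtime = 64.8 minutes

64.8 minutes


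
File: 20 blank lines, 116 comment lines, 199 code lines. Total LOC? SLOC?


Total LOC = blank + comment + code
Total LOC = 20 + 116 + 199 = 335
SLOC (source only) = code = 199

Total LOC: 335, SLOC: 199


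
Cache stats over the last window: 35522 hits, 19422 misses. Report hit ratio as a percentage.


Formula: hit rate = hits / (hits + misses) * 100
hit rate = 35522 / (35522 + 19422) * 100
hit rate = 35522 / 54944 * 100
hit rate = 64.65%

64.65%


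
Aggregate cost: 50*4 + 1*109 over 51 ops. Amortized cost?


Formula: Amortized cost = Total cost / Operations
Total cost = (50 * 4) + (1 * 109)
Total cost = 200 + 109 = 309
Amortized = 309 / 51 = 6.0588

6.0588


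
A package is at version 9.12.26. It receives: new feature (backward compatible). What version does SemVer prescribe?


Current: 9.12.26
Change category: 'new feature (backward compatible)' → minor bump
SemVer rule: minor bump → increment MINOR, reset PATCH to 0 (MAJOR unchanged)
New: 9.13.0

9.13.0


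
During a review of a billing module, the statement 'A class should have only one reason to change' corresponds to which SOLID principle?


This describes the Single Responsibility Principle (SRP)

Single Responsibility Principle (SRP)


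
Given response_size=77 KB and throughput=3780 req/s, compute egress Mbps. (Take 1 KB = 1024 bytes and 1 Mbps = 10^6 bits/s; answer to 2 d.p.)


Formula: Mbps = payload_bytes * RPS * 8 / 1e6
Payload per request = 77 KB = 77 * 1024 = 78848 bytes
Total bytes/sec = 78848 * 3780 = 298045440
Total bits/sec = 298045440 * 8 = 2384363520
Mbps = 2384363520 / 1e6 = 2384.36

2384.36 Mbps


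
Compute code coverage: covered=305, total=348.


Coverage = covered / total * 100
Coverage = 305 / 348 * 100
Coverage = 87.64%

87.64%


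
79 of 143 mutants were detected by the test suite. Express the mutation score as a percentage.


Mutation score = killed / total * 100
Mutation score = 79 / 143 * 100
Mutation score = 55.24%

55.24%


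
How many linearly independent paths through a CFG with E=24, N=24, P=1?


Formula: V(G) = E - N + 2P
V(G) = 24 - 24 + 2*1
V(G) = 0 + 2
V(G) = 2

2


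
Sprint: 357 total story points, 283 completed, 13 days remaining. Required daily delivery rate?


Formula: Required rate = Remaining points / Days left
Remaining = 357 - 283 = 74 points
Required rate = 74 / 13 = 5.69 points/day

5.69 points/day


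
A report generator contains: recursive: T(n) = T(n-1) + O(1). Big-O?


Reasoning: linear recursion with constant work per frame
Complexity: O(n)

O(n)


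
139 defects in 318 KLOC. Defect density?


Defect density = defects / KLOC
Defect density = 139 / 318
Defect density = 0.437 defects/KLOC

0.437 defects/KLOC


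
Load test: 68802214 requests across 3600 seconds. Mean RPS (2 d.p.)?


Formula: throughput = requests / seconds
throughput = 68802214 / 3600
throughput = 19111.73 requests/second

19111.73 requests/second


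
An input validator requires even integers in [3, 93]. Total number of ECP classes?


Constraint: even integers in [3, 93]
Class 1: x < 3 — out-of-range invalid
Class 2: x in [3,93] but odd — wrong type invalid
Class 3: x in [3,93] and even — valid
Class 4: x > 93 — out-of-range invalid
Total equivalence classes: 4

4 equivalence classes


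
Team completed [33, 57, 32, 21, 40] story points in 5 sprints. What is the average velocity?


Formula: Avg velocity = Total points / Number of sprints
Points: [33, 57, 32, 21, 40]
Sum = 33 + 57 + 32 + 21 + 40 = 183
Avg velocity = 183 / 5 = 36.6 points/sprint

36.6 points/sprint


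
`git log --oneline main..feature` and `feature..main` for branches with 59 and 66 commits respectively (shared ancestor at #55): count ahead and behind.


Common ancestor: commit #55
feature commits after divergence: 59 - 55 = 4
main commits after divergence: 66 - 55 = 11
feature is 4 commits ahead of main
main is 11 commits ahead of feature

feature ahead: 4, main ahead: 11


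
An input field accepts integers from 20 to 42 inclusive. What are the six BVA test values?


Range: [20, 42]
Boundaries: just below min, min, min+1, max-1, max, just above max
Values: [19, 20, 21, 41, 42, 43]

[19, 20, 21, 41, 42, 43]


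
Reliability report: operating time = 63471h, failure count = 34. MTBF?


Formula: MTBF = Total operating time / Number of failures
MTBF = 63471 / 34
MTBF = 1866.79 hours

1866.79 hours


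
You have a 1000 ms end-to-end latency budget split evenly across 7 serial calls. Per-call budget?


Formula: per_stage = total_budget / stages
per_stage = 1000 / 7
per_stage = 142.86 ms

142.86 ms


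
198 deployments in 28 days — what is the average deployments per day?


Formula: deployments per day = releases / days
= 198 / 28
= 7.071 deploys/day
(equivalently, 49.5 deploys/week)

7.071 deploys/day


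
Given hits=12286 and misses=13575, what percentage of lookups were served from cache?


Formula: hit rate = hits / (hits + misses) * 100
hit rate = 12286 / (12286 + 13575) * 100
hit rate = 12286 / 25861 * 100
hit rate = 47.51%

47.51%


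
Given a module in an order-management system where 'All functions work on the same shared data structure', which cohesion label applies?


Reasoning: Functions share data
Type: Communicational cohesion

Communicational cohesion


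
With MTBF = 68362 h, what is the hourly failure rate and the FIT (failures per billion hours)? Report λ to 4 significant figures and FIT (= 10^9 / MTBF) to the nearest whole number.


Formula: λ = 1 / MTBF; FIT = λ × 1e9 = 1e9 / MTBF
λ = 1 / 68362 ≈ 1.463e-05 failures/hour
FIT = 1e9 / 68362 ≈ 14628 failures per 1e9 hours (nearest whole number)

λ = 1.463e-05 /h, FIT = 14628


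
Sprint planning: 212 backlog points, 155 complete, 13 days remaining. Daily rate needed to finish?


Formula: Required rate = Remaining points / Days left
Remaining = 212 - 155 = 57 points
Required rate = 57 / 13 = 4.38 points/day

4.38 points/day


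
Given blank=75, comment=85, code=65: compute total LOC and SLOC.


Total LOC = blank + comment + code
Total LOC = 75 + 85 + 65 = 225
SLOC (source only) = code = 65

Total LOC: 225, SLOC: 65


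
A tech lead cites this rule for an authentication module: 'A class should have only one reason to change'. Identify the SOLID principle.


This describes the Single Responsibility Principle (SRP)

Single Responsibility Principle (SRP)


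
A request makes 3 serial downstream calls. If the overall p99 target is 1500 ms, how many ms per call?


Formula: per_stage = total_budget / stages
per_stage = 1500 / 3
per_stage = 500.0 ms

500.0 ms


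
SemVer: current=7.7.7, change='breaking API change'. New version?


Current: 7.7.7
Change category: 'breaking API change' → major bump
SemVer rule: major bump → increment MAJOR, reset MINOR and PATCH to 0
New: 8.0.0

8.0.0


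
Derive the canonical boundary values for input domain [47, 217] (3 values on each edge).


Range: [47, 217]
Boundaries: just below min, min, min+1, max-1, max, just above max
Values: [46, 47, 48, 216, 217, 218]

[46, 47, 48, 216, 217, 218]


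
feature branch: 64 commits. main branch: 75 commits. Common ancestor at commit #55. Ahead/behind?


Common ancestor: commit #55
feature commits after divergence: 64 - 55 = 9
main commits after divergence: 75 - 55 = 20
feature is 9 commits ahead of main
main is 20 commits ahead of feature

feature ahead: 9, main ahead: 20


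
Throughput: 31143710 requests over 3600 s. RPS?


Formula: throughput = requests / seconds
throughput = 31143710 / 3600
throughput = 8651.03 requests/second

8651.03 requests/second


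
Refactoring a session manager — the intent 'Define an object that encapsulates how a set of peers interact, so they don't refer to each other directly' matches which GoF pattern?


This matches the Mediator pattern

Mediator


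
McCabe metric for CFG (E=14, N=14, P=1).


Formula: V(G) = E - N + 2P
V(G) = 14 - 14 + 2*1
V(G) = 0 + 2
V(G) = 2

2


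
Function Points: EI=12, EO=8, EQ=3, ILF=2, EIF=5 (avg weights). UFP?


UFP = EI*4 + EO*5 + EQ*4 + ILF*10 + EIF*7
UFP = 12*4 + 8*5 + 3*4 + 2*10 + 5*7
UFP = 48 + 40 + 12 + 20 + 35
UFP = 155

155


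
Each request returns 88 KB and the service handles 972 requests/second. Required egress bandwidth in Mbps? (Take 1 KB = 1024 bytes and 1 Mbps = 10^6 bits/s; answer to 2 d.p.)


Formula: Mbps = payload_bytes * RPS * 8 / 1e6
Payload per request = 88 KB = 88 * 1024 = 90112 bytes
Total bytes/sec = 90112 * 972 = 87588864
Total bits/sec = 87588864 * 8 = 700710912
Mbps = 700710912 / 1e6 = 700.71

700.71 Mbps


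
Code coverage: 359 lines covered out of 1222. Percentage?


Coverage = covered / total * 100
Coverage = 359 / 1222 * 100
Coverage = 29.38%

29.38%


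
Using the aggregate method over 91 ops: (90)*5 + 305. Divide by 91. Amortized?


Formula: Amortized cost = Total cost / Operations
Total cost = (90 * 5) + (1 * 305)
Total cost = 450 + 305 = 755
Amortized = 755 / 91 = 8.2967

8.2967


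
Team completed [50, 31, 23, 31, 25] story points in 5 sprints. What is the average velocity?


Formula: Avg velocity = Total points / Number of sprints
Points: [50, 31, 23, 31, 25]
Sum = 50 + 31 + 23 + 31 + 25 = 160
Avg velocity = 160 / 5 = 32.0 points/sprint

32.0 points/sprint


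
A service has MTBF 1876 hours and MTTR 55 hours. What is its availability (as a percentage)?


Availability = MTBF / (MTBF + MTTR)
Availability = 1876 / (1876 + 55)
Availability = 1876 / 1931
Availability = 97.1517%

97.1517%


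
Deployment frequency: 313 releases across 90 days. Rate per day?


Formula: deployments per day = releases / days
= 313 / 90
= 3.478 deploys/day
(equivalently, 24.34 deploys/week)

3.478 deploys/day
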